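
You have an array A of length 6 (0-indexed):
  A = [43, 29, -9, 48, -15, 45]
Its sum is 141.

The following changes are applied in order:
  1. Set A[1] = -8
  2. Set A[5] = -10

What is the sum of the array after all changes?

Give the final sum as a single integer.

Initial sum: 141
Change 1: A[1] 29 -> -8, delta = -37, sum = 104
Change 2: A[5] 45 -> -10, delta = -55, sum = 49

Answer: 49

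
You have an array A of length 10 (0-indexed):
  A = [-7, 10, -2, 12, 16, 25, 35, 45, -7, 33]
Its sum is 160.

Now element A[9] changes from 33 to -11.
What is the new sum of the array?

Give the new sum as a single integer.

Old value at index 9: 33
New value at index 9: -11
Delta = -11 - 33 = -44
New sum = old_sum + delta = 160 + (-44) = 116

Answer: 116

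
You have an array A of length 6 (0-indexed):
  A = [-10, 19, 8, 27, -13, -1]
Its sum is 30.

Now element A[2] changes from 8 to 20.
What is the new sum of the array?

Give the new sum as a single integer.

Answer: 42

Derivation:
Old value at index 2: 8
New value at index 2: 20
Delta = 20 - 8 = 12
New sum = old_sum + delta = 30 + (12) = 42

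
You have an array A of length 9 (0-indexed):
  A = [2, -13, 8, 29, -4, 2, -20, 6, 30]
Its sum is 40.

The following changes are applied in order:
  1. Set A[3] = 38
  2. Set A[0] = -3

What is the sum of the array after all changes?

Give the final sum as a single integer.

Initial sum: 40
Change 1: A[3] 29 -> 38, delta = 9, sum = 49
Change 2: A[0] 2 -> -3, delta = -5, sum = 44

Answer: 44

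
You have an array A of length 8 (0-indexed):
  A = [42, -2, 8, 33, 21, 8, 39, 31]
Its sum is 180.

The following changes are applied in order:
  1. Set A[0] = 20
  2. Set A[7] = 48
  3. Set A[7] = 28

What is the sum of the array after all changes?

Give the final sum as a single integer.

Initial sum: 180
Change 1: A[0] 42 -> 20, delta = -22, sum = 158
Change 2: A[7] 31 -> 48, delta = 17, sum = 175
Change 3: A[7] 48 -> 28, delta = -20, sum = 155

Answer: 155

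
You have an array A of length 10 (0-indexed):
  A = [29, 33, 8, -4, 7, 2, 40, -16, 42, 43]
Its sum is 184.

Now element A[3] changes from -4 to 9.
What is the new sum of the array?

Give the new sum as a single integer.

Old value at index 3: -4
New value at index 3: 9
Delta = 9 - -4 = 13
New sum = old_sum + delta = 184 + (13) = 197

Answer: 197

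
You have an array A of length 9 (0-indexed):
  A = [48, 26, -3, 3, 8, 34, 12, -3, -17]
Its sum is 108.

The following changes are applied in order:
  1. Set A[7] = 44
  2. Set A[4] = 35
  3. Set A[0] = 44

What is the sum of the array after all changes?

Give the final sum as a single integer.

Answer: 178

Derivation:
Initial sum: 108
Change 1: A[7] -3 -> 44, delta = 47, sum = 155
Change 2: A[4] 8 -> 35, delta = 27, sum = 182
Change 3: A[0] 48 -> 44, delta = -4, sum = 178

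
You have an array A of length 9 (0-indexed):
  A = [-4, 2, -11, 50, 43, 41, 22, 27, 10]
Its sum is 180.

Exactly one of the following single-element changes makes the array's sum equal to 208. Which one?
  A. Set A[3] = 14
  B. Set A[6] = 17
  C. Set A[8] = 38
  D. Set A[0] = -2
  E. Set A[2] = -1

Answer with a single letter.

Option A: A[3] 50->14, delta=-36, new_sum=180+(-36)=144
Option B: A[6] 22->17, delta=-5, new_sum=180+(-5)=175
Option C: A[8] 10->38, delta=28, new_sum=180+(28)=208 <-- matches target
Option D: A[0] -4->-2, delta=2, new_sum=180+(2)=182
Option E: A[2] -11->-1, delta=10, new_sum=180+(10)=190

Answer: C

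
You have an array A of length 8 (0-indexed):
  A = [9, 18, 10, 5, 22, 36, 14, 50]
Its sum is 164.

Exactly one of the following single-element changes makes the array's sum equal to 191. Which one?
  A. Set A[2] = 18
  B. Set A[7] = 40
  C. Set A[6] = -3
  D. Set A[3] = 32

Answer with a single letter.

Answer: D

Derivation:
Option A: A[2] 10->18, delta=8, new_sum=164+(8)=172
Option B: A[7] 50->40, delta=-10, new_sum=164+(-10)=154
Option C: A[6] 14->-3, delta=-17, new_sum=164+(-17)=147
Option D: A[3] 5->32, delta=27, new_sum=164+(27)=191 <-- matches target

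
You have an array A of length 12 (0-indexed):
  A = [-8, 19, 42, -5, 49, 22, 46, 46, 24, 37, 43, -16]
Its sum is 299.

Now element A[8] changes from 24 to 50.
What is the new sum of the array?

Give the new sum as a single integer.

Old value at index 8: 24
New value at index 8: 50
Delta = 50 - 24 = 26
New sum = old_sum + delta = 299 + (26) = 325

Answer: 325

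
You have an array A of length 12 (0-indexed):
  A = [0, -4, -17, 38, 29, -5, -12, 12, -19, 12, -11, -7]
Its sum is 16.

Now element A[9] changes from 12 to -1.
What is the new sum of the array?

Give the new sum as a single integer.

Old value at index 9: 12
New value at index 9: -1
Delta = -1 - 12 = -13
New sum = old_sum + delta = 16 + (-13) = 3

Answer: 3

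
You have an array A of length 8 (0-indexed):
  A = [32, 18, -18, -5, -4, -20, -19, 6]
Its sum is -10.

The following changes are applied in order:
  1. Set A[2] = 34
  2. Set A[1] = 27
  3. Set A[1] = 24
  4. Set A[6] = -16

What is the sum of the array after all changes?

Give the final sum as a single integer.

Answer: 51

Derivation:
Initial sum: -10
Change 1: A[2] -18 -> 34, delta = 52, sum = 42
Change 2: A[1] 18 -> 27, delta = 9, sum = 51
Change 3: A[1] 27 -> 24, delta = -3, sum = 48
Change 4: A[6] -19 -> -16, delta = 3, sum = 51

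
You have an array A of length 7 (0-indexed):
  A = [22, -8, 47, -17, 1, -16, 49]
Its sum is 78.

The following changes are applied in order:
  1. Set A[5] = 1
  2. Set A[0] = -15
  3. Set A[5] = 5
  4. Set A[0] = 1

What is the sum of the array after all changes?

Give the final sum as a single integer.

Initial sum: 78
Change 1: A[5] -16 -> 1, delta = 17, sum = 95
Change 2: A[0] 22 -> -15, delta = -37, sum = 58
Change 3: A[5] 1 -> 5, delta = 4, sum = 62
Change 4: A[0] -15 -> 1, delta = 16, sum = 78

Answer: 78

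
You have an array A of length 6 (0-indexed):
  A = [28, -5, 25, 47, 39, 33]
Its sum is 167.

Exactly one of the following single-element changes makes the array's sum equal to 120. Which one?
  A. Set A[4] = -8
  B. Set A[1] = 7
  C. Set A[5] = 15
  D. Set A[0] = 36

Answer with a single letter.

Answer: A

Derivation:
Option A: A[4] 39->-8, delta=-47, new_sum=167+(-47)=120 <-- matches target
Option B: A[1] -5->7, delta=12, new_sum=167+(12)=179
Option C: A[5] 33->15, delta=-18, new_sum=167+(-18)=149
Option D: A[0] 28->36, delta=8, new_sum=167+(8)=175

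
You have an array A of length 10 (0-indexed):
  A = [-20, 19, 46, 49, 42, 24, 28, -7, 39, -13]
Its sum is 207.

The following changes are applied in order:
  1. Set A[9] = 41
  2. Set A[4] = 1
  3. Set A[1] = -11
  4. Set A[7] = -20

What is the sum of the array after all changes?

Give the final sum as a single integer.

Initial sum: 207
Change 1: A[9] -13 -> 41, delta = 54, sum = 261
Change 2: A[4] 42 -> 1, delta = -41, sum = 220
Change 3: A[1] 19 -> -11, delta = -30, sum = 190
Change 4: A[7] -7 -> -20, delta = -13, sum = 177

Answer: 177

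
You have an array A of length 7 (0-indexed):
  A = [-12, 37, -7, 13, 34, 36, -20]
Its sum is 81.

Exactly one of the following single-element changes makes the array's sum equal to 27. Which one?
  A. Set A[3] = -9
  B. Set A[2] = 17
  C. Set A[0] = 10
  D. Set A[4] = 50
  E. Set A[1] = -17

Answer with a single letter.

Option A: A[3] 13->-9, delta=-22, new_sum=81+(-22)=59
Option B: A[2] -7->17, delta=24, new_sum=81+(24)=105
Option C: A[0] -12->10, delta=22, new_sum=81+(22)=103
Option D: A[4] 34->50, delta=16, new_sum=81+(16)=97
Option E: A[1] 37->-17, delta=-54, new_sum=81+(-54)=27 <-- matches target

Answer: E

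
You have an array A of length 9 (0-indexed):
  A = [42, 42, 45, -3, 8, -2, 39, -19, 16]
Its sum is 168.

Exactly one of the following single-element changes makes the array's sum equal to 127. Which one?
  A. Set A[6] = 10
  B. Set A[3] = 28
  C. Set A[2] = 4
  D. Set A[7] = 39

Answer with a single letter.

Answer: C

Derivation:
Option A: A[6] 39->10, delta=-29, new_sum=168+(-29)=139
Option B: A[3] -3->28, delta=31, new_sum=168+(31)=199
Option C: A[2] 45->4, delta=-41, new_sum=168+(-41)=127 <-- matches target
Option D: A[7] -19->39, delta=58, new_sum=168+(58)=226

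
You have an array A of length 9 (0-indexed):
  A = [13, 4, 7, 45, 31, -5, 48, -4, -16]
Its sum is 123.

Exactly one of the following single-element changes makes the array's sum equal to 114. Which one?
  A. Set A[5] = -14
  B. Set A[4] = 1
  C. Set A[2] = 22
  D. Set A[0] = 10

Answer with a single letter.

Answer: A

Derivation:
Option A: A[5] -5->-14, delta=-9, new_sum=123+(-9)=114 <-- matches target
Option B: A[4] 31->1, delta=-30, new_sum=123+(-30)=93
Option C: A[2] 7->22, delta=15, new_sum=123+(15)=138
Option D: A[0] 13->10, delta=-3, new_sum=123+(-3)=120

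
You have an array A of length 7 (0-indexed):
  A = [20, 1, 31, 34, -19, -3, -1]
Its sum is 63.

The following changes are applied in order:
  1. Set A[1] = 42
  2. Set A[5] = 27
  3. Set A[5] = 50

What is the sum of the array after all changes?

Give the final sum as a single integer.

Answer: 157

Derivation:
Initial sum: 63
Change 1: A[1] 1 -> 42, delta = 41, sum = 104
Change 2: A[5] -3 -> 27, delta = 30, sum = 134
Change 3: A[5] 27 -> 50, delta = 23, sum = 157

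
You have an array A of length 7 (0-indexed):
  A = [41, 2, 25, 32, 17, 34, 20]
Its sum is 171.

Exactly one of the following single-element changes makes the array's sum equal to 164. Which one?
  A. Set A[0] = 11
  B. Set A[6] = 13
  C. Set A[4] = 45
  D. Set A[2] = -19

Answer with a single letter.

Answer: B

Derivation:
Option A: A[0] 41->11, delta=-30, new_sum=171+(-30)=141
Option B: A[6] 20->13, delta=-7, new_sum=171+(-7)=164 <-- matches target
Option C: A[4] 17->45, delta=28, new_sum=171+(28)=199
Option D: A[2] 25->-19, delta=-44, new_sum=171+(-44)=127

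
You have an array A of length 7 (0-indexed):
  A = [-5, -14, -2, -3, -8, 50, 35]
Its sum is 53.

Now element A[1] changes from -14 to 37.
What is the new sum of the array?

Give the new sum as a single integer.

Old value at index 1: -14
New value at index 1: 37
Delta = 37 - -14 = 51
New sum = old_sum + delta = 53 + (51) = 104

Answer: 104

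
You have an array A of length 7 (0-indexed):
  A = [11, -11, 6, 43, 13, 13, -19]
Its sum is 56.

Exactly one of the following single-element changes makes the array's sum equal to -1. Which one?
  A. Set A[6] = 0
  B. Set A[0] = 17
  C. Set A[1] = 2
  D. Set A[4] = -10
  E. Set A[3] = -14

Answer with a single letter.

Option A: A[6] -19->0, delta=19, new_sum=56+(19)=75
Option B: A[0] 11->17, delta=6, new_sum=56+(6)=62
Option C: A[1] -11->2, delta=13, new_sum=56+(13)=69
Option D: A[4] 13->-10, delta=-23, new_sum=56+(-23)=33
Option E: A[3] 43->-14, delta=-57, new_sum=56+(-57)=-1 <-- matches target

Answer: E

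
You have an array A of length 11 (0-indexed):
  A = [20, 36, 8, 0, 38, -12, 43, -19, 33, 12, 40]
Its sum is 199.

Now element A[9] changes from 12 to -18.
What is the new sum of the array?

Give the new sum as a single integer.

Answer: 169

Derivation:
Old value at index 9: 12
New value at index 9: -18
Delta = -18 - 12 = -30
New sum = old_sum + delta = 199 + (-30) = 169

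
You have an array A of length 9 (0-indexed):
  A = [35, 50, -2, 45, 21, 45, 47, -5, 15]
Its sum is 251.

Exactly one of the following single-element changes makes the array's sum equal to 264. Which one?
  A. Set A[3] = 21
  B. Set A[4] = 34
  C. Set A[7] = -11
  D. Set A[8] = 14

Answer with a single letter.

Option A: A[3] 45->21, delta=-24, new_sum=251+(-24)=227
Option B: A[4] 21->34, delta=13, new_sum=251+(13)=264 <-- matches target
Option C: A[7] -5->-11, delta=-6, new_sum=251+(-6)=245
Option D: A[8] 15->14, delta=-1, new_sum=251+(-1)=250

Answer: B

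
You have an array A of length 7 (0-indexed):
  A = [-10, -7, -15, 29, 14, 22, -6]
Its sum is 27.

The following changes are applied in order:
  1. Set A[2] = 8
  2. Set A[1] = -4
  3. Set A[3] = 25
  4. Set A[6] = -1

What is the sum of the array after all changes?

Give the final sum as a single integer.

Answer: 54

Derivation:
Initial sum: 27
Change 1: A[2] -15 -> 8, delta = 23, sum = 50
Change 2: A[1] -7 -> -4, delta = 3, sum = 53
Change 3: A[3] 29 -> 25, delta = -4, sum = 49
Change 4: A[6] -6 -> -1, delta = 5, sum = 54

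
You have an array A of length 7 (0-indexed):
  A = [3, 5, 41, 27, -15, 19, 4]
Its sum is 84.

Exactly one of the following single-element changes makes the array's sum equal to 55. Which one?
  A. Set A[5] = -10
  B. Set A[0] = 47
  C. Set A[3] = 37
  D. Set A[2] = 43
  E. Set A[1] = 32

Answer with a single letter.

Option A: A[5] 19->-10, delta=-29, new_sum=84+(-29)=55 <-- matches target
Option B: A[0] 3->47, delta=44, new_sum=84+(44)=128
Option C: A[3] 27->37, delta=10, new_sum=84+(10)=94
Option D: A[2] 41->43, delta=2, new_sum=84+(2)=86
Option E: A[1] 5->32, delta=27, new_sum=84+(27)=111

Answer: A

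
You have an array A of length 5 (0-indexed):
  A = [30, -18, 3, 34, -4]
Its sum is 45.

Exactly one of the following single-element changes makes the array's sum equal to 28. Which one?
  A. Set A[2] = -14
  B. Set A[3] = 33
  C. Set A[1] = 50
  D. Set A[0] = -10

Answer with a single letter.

Option A: A[2] 3->-14, delta=-17, new_sum=45+(-17)=28 <-- matches target
Option B: A[3] 34->33, delta=-1, new_sum=45+(-1)=44
Option C: A[1] -18->50, delta=68, new_sum=45+(68)=113
Option D: A[0] 30->-10, delta=-40, new_sum=45+(-40)=5

Answer: A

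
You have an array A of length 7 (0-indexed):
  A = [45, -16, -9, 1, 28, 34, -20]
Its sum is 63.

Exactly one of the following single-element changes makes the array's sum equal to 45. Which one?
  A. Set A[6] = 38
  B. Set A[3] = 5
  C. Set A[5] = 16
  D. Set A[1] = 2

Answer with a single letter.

Answer: C

Derivation:
Option A: A[6] -20->38, delta=58, new_sum=63+(58)=121
Option B: A[3] 1->5, delta=4, new_sum=63+(4)=67
Option C: A[5] 34->16, delta=-18, new_sum=63+(-18)=45 <-- matches target
Option D: A[1] -16->2, delta=18, new_sum=63+(18)=81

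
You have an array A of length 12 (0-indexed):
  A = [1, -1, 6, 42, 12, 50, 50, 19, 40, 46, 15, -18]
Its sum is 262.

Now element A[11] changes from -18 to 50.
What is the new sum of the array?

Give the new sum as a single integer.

Old value at index 11: -18
New value at index 11: 50
Delta = 50 - -18 = 68
New sum = old_sum + delta = 262 + (68) = 330

Answer: 330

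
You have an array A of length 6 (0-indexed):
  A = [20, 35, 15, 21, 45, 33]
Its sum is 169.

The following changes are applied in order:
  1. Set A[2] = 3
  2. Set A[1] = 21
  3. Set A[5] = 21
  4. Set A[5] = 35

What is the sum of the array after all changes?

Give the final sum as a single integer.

Answer: 145

Derivation:
Initial sum: 169
Change 1: A[2] 15 -> 3, delta = -12, sum = 157
Change 2: A[1] 35 -> 21, delta = -14, sum = 143
Change 3: A[5] 33 -> 21, delta = -12, sum = 131
Change 4: A[5] 21 -> 35, delta = 14, sum = 145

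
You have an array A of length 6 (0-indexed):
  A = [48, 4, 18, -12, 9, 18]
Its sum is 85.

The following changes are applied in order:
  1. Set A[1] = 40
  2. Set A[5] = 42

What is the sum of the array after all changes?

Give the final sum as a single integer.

Initial sum: 85
Change 1: A[1] 4 -> 40, delta = 36, sum = 121
Change 2: A[5] 18 -> 42, delta = 24, sum = 145

Answer: 145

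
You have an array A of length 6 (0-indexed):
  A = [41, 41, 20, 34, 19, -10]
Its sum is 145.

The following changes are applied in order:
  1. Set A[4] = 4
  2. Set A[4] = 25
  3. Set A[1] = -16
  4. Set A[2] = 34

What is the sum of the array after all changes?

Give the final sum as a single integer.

Initial sum: 145
Change 1: A[4] 19 -> 4, delta = -15, sum = 130
Change 2: A[4] 4 -> 25, delta = 21, sum = 151
Change 3: A[1] 41 -> -16, delta = -57, sum = 94
Change 4: A[2] 20 -> 34, delta = 14, sum = 108

Answer: 108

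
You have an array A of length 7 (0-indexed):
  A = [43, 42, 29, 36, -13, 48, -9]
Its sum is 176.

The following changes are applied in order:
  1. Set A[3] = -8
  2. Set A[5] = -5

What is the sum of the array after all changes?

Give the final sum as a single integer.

Answer: 79

Derivation:
Initial sum: 176
Change 1: A[3] 36 -> -8, delta = -44, sum = 132
Change 2: A[5] 48 -> -5, delta = -53, sum = 79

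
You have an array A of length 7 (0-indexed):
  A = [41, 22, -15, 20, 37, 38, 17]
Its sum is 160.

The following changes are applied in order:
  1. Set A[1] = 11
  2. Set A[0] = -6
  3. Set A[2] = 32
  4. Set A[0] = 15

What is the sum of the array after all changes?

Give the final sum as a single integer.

Answer: 170

Derivation:
Initial sum: 160
Change 1: A[1] 22 -> 11, delta = -11, sum = 149
Change 2: A[0] 41 -> -6, delta = -47, sum = 102
Change 3: A[2] -15 -> 32, delta = 47, sum = 149
Change 4: A[0] -6 -> 15, delta = 21, sum = 170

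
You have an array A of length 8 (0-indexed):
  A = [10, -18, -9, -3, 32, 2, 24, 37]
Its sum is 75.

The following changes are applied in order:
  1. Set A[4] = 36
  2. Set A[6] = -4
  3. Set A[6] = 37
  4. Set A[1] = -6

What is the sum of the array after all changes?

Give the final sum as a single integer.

Initial sum: 75
Change 1: A[4] 32 -> 36, delta = 4, sum = 79
Change 2: A[6] 24 -> -4, delta = -28, sum = 51
Change 3: A[6] -4 -> 37, delta = 41, sum = 92
Change 4: A[1] -18 -> -6, delta = 12, sum = 104

Answer: 104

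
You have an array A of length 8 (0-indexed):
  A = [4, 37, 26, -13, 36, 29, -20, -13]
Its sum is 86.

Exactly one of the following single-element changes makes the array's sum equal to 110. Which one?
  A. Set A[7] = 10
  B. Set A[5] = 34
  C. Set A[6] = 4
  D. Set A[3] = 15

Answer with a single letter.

Option A: A[7] -13->10, delta=23, new_sum=86+(23)=109
Option B: A[5] 29->34, delta=5, new_sum=86+(5)=91
Option C: A[6] -20->4, delta=24, new_sum=86+(24)=110 <-- matches target
Option D: A[3] -13->15, delta=28, new_sum=86+(28)=114

Answer: C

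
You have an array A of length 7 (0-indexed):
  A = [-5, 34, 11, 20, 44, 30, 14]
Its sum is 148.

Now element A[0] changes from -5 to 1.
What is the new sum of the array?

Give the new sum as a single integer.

Answer: 154

Derivation:
Old value at index 0: -5
New value at index 0: 1
Delta = 1 - -5 = 6
New sum = old_sum + delta = 148 + (6) = 154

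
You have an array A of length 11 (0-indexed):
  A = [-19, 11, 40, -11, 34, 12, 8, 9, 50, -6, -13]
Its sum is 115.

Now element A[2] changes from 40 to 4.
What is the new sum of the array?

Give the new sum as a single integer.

Answer: 79

Derivation:
Old value at index 2: 40
New value at index 2: 4
Delta = 4 - 40 = -36
New sum = old_sum + delta = 115 + (-36) = 79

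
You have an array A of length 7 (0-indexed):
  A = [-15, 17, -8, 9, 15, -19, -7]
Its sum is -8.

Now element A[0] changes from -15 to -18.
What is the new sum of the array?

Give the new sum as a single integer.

Answer: -11

Derivation:
Old value at index 0: -15
New value at index 0: -18
Delta = -18 - -15 = -3
New sum = old_sum + delta = -8 + (-3) = -11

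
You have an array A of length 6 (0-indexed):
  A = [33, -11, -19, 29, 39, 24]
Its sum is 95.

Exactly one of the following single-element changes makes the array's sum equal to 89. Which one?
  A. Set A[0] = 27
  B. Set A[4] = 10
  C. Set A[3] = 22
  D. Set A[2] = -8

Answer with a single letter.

Answer: A

Derivation:
Option A: A[0] 33->27, delta=-6, new_sum=95+(-6)=89 <-- matches target
Option B: A[4] 39->10, delta=-29, new_sum=95+(-29)=66
Option C: A[3] 29->22, delta=-7, new_sum=95+(-7)=88
Option D: A[2] -19->-8, delta=11, new_sum=95+(11)=106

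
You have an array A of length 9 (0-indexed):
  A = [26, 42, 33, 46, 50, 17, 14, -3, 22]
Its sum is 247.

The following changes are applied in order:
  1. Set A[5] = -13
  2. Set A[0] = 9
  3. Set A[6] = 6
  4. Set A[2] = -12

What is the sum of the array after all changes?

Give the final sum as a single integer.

Answer: 147

Derivation:
Initial sum: 247
Change 1: A[5] 17 -> -13, delta = -30, sum = 217
Change 2: A[0] 26 -> 9, delta = -17, sum = 200
Change 3: A[6] 14 -> 6, delta = -8, sum = 192
Change 4: A[2] 33 -> -12, delta = -45, sum = 147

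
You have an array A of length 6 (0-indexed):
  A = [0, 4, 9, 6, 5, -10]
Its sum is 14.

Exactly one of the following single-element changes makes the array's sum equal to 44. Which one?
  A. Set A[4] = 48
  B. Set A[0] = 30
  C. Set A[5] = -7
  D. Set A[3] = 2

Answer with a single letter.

Answer: B

Derivation:
Option A: A[4] 5->48, delta=43, new_sum=14+(43)=57
Option B: A[0] 0->30, delta=30, new_sum=14+(30)=44 <-- matches target
Option C: A[5] -10->-7, delta=3, new_sum=14+(3)=17
Option D: A[3] 6->2, delta=-4, new_sum=14+(-4)=10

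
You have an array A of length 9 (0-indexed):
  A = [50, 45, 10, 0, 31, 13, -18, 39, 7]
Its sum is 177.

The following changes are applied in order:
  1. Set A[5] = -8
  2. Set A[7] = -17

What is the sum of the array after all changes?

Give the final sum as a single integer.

Initial sum: 177
Change 1: A[5] 13 -> -8, delta = -21, sum = 156
Change 2: A[7] 39 -> -17, delta = -56, sum = 100

Answer: 100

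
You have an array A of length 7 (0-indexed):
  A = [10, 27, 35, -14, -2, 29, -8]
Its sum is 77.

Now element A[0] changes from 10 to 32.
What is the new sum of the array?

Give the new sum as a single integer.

Answer: 99

Derivation:
Old value at index 0: 10
New value at index 0: 32
Delta = 32 - 10 = 22
New sum = old_sum + delta = 77 + (22) = 99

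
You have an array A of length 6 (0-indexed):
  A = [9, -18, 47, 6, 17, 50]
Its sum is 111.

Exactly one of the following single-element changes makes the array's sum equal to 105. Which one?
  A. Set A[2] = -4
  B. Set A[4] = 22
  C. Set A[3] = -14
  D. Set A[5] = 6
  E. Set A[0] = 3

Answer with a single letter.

Option A: A[2] 47->-4, delta=-51, new_sum=111+(-51)=60
Option B: A[4] 17->22, delta=5, new_sum=111+(5)=116
Option C: A[3] 6->-14, delta=-20, new_sum=111+(-20)=91
Option D: A[5] 50->6, delta=-44, new_sum=111+(-44)=67
Option E: A[0] 9->3, delta=-6, new_sum=111+(-6)=105 <-- matches target

Answer: E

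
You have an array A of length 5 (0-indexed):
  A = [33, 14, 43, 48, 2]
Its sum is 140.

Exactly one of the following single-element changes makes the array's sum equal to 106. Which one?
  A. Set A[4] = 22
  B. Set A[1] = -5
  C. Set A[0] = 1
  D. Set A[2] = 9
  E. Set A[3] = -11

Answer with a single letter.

Answer: D

Derivation:
Option A: A[4] 2->22, delta=20, new_sum=140+(20)=160
Option B: A[1] 14->-5, delta=-19, new_sum=140+(-19)=121
Option C: A[0] 33->1, delta=-32, new_sum=140+(-32)=108
Option D: A[2] 43->9, delta=-34, new_sum=140+(-34)=106 <-- matches target
Option E: A[3] 48->-11, delta=-59, new_sum=140+(-59)=81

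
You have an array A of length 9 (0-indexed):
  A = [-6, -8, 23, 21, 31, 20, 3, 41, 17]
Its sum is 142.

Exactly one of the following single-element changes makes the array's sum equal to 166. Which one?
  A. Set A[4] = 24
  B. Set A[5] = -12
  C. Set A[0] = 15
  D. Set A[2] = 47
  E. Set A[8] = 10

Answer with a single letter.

Option A: A[4] 31->24, delta=-7, new_sum=142+(-7)=135
Option B: A[5] 20->-12, delta=-32, new_sum=142+(-32)=110
Option C: A[0] -6->15, delta=21, new_sum=142+(21)=163
Option D: A[2] 23->47, delta=24, new_sum=142+(24)=166 <-- matches target
Option E: A[8] 17->10, delta=-7, new_sum=142+(-7)=135

Answer: D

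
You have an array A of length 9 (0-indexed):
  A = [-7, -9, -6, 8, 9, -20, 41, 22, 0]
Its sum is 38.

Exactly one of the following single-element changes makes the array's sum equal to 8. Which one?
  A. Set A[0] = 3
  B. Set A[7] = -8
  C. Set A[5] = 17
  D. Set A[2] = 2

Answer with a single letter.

Option A: A[0] -7->3, delta=10, new_sum=38+(10)=48
Option B: A[7] 22->-8, delta=-30, new_sum=38+(-30)=8 <-- matches target
Option C: A[5] -20->17, delta=37, new_sum=38+(37)=75
Option D: A[2] -6->2, delta=8, new_sum=38+(8)=46

Answer: B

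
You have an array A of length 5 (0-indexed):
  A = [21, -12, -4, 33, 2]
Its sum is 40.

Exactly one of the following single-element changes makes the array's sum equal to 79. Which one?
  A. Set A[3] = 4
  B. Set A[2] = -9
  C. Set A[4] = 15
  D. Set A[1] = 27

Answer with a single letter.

Answer: D

Derivation:
Option A: A[3] 33->4, delta=-29, new_sum=40+(-29)=11
Option B: A[2] -4->-9, delta=-5, new_sum=40+(-5)=35
Option C: A[4] 2->15, delta=13, new_sum=40+(13)=53
Option D: A[1] -12->27, delta=39, new_sum=40+(39)=79 <-- matches target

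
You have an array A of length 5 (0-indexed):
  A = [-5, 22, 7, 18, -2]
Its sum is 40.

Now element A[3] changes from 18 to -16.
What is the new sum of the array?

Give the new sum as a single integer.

Old value at index 3: 18
New value at index 3: -16
Delta = -16 - 18 = -34
New sum = old_sum + delta = 40 + (-34) = 6

Answer: 6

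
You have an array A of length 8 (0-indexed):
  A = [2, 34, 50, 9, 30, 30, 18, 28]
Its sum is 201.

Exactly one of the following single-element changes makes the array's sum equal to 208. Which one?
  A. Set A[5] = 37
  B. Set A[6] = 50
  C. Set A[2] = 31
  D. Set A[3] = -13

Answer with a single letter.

Answer: A

Derivation:
Option A: A[5] 30->37, delta=7, new_sum=201+(7)=208 <-- matches target
Option B: A[6] 18->50, delta=32, new_sum=201+(32)=233
Option C: A[2] 50->31, delta=-19, new_sum=201+(-19)=182
Option D: A[3] 9->-13, delta=-22, new_sum=201+(-22)=179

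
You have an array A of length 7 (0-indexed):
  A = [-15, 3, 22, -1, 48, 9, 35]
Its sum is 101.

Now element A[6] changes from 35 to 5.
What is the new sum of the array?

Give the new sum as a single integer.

Answer: 71

Derivation:
Old value at index 6: 35
New value at index 6: 5
Delta = 5 - 35 = -30
New sum = old_sum + delta = 101 + (-30) = 71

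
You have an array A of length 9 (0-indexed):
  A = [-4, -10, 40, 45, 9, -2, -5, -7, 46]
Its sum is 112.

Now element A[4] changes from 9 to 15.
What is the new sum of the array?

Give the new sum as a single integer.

Old value at index 4: 9
New value at index 4: 15
Delta = 15 - 9 = 6
New sum = old_sum + delta = 112 + (6) = 118

Answer: 118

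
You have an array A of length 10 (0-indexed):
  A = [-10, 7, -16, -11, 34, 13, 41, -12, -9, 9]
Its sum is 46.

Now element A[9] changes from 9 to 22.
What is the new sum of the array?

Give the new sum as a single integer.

Old value at index 9: 9
New value at index 9: 22
Delta = 22 - 9 = 13
New sum = old_sum + delta = 46 + (13) = 59

Answer: 59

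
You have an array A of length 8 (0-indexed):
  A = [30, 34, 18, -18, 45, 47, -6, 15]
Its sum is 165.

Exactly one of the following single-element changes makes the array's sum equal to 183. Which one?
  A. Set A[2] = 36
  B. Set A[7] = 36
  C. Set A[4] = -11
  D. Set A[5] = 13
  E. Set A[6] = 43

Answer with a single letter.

Answer: A

Derivation:
Option A: A[2] 18->36, delta=18, new_sum=165+(18)=183 <-- matches target
Option B: A[7] 15->36, delta=21, new_sum=165+(21)=186
Option C: A[4] 45->-11, delta=-56, new_sum=165+(-56)=109
Option D: A[5] 47->13, delta=-34, new_sum=165+(-34)=131
Option E: A[6] -6->43, delta=49, new_sum=165+(49)=214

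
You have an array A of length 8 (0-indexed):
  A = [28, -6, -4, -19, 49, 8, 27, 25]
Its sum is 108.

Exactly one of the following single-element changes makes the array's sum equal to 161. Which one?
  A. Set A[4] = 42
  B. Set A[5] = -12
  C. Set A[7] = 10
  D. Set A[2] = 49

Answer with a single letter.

Option A: A[4] 49->42, delta=-7, new_sum=108+(-7)=101
Option B: A[5] 8->-12, delta=-20, new_sum=108+(-20)=88
Option C: A[7] 25->10, delta=-15, new_sum=108+(-15)=93
Option D: A[2] -4->49, delta=53, new_sum=108+(53)=161 <-- matches target

Answer: D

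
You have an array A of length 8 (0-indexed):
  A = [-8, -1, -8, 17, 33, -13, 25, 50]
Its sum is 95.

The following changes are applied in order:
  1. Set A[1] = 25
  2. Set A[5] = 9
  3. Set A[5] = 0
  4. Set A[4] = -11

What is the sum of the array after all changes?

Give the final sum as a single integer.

Initial sum: 95
Change 1: A[1] -1 -> 25, delta = 26, sum = 121
Change 2: A[5] -13 -> 9, delta = 22, sum = 143
Change 3: A[5] 9 -> 0, delta = -9, sum = 134
Change 4: A[4] 33 -> -11, delta = -44, sum = 90

Answer: 90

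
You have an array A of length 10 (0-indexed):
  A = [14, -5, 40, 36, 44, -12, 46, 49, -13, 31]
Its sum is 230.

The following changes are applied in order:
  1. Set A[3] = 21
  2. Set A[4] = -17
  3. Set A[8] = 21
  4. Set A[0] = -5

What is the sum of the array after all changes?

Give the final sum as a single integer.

Answer: 169

Derivation:
Initial sum: 230
Change 1: A[3] 36 -> 21, delta = -15, sum = 215
Change 2: A[4] 44 -> -17, delta = -61, sum = 154
Change 3: A[8] -13 -> 21, delta = 34, sum = 188
Change 4: A[0] 14 -> -5, delta = -19, sum = 169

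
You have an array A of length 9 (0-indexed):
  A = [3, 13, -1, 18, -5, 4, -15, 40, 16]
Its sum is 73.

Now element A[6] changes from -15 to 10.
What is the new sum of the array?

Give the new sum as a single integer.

Old value at index 6: -15
New value at index 6: 10
Delta = 10 - -15 = 25
New sum = old_sum + delta = 73 + (25) = 98

Answer: 98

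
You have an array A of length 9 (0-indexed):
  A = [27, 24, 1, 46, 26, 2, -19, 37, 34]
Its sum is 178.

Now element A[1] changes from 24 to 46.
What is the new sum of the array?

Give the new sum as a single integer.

Old value at index 1: 24
New value at index 1: 46
Delta = 46 - 24 = 22
New sum = old_sum + delta = 178 + (22) = 200

Answer: 200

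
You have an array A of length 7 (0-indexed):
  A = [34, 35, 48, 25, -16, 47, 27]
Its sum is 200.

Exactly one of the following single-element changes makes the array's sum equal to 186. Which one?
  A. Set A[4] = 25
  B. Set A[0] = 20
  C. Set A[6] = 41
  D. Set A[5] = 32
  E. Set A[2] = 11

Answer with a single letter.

Option A: A[4] -16->25, delta=41, new_sum=200+(41)=241
Option B: A[0] 34->20, delta=-14, new_sum=200+(-14)=186 <-- matches target
Option C: A[6] 27->41, delta=14, new_sum=200+(14)=214
Option D: A[5] 47->32, delta=-15, new_sum=200+(-15)=185
Option E: A[2] 48->11, delta=-37, new_sum=200+(-37)=163

Answer: B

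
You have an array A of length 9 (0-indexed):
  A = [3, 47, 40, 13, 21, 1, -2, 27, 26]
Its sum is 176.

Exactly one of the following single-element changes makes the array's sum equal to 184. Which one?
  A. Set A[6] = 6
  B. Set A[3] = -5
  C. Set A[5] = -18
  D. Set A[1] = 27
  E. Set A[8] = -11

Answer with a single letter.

Option A: A[6] -2->6, delta=8, new_sum=176+(8)=184 <-- matches target
Option B: A[3] 13->-5, delta=-18, new_sum=176+(-18)=158
Option C: A[5] 1->-18, delta=-19, new_sum=176+(-19)=157
Option D: A[1] 47->27, delta=-20, new_sum=176+(-20)=156
Option E: A[8] 26->-11, delta=-37, new_sum=176+(-37)=139

Answer: A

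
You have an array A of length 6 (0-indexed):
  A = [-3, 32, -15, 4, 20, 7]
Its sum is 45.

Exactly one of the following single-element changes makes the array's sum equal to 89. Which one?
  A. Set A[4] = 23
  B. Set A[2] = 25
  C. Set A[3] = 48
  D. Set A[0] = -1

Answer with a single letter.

Answer: C

Derivation:
Option A: A[4] 20->23, delta=3, new_sum=45+(3)=48
Option B: A[2] -15->25, delta=40, new_sum=45+(40)=85
Option C: A[3] 4->48, delta=44, new_sum=45+(44)=89 <-- matches target
Option D: A[0] -3->-1, delta=2, new_sum=45+(2)=47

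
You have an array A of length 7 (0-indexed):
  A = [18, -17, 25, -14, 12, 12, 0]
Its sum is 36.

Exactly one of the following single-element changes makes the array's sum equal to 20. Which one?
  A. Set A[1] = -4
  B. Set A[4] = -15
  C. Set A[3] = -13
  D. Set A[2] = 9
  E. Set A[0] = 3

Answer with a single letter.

Answer: D

Derivation:
Option A: A[1] -17->-4, delta=13, new_sum=36+(13)=49
Option B: A[4] 12->-15, delta=-27, new_sum=36+(-27)=9
Option C: A[3] -14->-13, delta=1, new_sum=36+(1)=37
Option D: A[2] 25->9, delta=-16, new_sum=36+(-16)=20 <-- matches target
Option E: A[0] 18->3, delta=-15, new_sum=36+(-15)=21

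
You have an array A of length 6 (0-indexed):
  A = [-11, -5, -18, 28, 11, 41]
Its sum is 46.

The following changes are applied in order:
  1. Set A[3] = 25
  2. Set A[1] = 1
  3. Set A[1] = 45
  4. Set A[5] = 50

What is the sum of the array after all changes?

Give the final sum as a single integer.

Initial sum: 46
Change 1: A[3] 28 -> 25, delta = -3, sum = 43
Change 2: A[1] -5 -> 1, delta = 6, sum = 49
Change 3: A[1] 1 -> 45, delta = 44, sum = 93
Change 4: A[5] 41 -> 50, delta = 9, sum = 102

Answer: 102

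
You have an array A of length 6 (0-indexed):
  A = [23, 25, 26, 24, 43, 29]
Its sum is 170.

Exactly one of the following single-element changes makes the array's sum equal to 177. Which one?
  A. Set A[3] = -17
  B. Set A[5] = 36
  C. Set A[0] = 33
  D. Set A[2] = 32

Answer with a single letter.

Option A: A[3] 24->-17, delta=-41, new_sum=170+(-41)=129
Option B: A[5] 29->36, delta=7, new_sum=170+(7)=177 <-- matches target
Option C: A[0] 23->33, delta=10, new_sum=170+(10)=180
Option D: A[2] 26->32, delta=6, new_sum=170+(6)=176

Answer: B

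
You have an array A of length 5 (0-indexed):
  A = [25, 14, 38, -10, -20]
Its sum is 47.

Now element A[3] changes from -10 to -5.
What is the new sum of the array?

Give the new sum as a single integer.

Answer: 52

Derivation:
Old value at index 3: -10
New value at index 3: -5
Delta = -5 - -10 = 5
New sum = old_sum + delta = 47 + (5) = 52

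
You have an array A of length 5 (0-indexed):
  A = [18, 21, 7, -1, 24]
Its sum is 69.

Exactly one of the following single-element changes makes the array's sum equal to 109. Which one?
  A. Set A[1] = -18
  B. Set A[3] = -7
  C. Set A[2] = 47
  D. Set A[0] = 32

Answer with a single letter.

Answer: C

Derivation:
Option A: A[1] 21->-18, delta=-39, new_sum=69+(-39)=30
Option B: A[3] -1->-7, delta=-6, new_sum=69+(-6)=63
Option C: A[2] 7->47, delta=40, new_sum=69+(40)=109 <-- matches target
Option D: A[0] 18->32, delta=14, new_sum=69+(14)=83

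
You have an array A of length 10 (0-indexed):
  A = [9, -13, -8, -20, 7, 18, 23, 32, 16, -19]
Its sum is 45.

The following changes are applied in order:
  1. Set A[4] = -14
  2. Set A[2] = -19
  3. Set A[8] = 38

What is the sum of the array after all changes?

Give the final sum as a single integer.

Initial sum: 45
Change 1: A[4] 7 -> -14, delta = -21, sum = 24
Change 2: A[2] -8 -> -19, delta = -11, sum = 13
Change 3: A[8] 16 -> 38, delta = 22, sum = 35

Answer: 35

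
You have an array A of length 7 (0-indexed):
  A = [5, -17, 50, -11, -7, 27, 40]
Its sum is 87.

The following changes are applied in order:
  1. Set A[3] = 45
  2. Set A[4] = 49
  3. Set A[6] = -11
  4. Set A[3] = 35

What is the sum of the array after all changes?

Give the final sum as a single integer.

Initial sum: 87
Change 1: A[3] -11 -> 45, delta = 56, sum = 143
Change 2: A[4] -7 -> 49, delta = 56, sum = 199
Change 3: A[6] 40 -> -11, delta = -51, sum = 148
Change 4: A[3] 45 -> 35, delta = -10, sum = 138

Answer: 138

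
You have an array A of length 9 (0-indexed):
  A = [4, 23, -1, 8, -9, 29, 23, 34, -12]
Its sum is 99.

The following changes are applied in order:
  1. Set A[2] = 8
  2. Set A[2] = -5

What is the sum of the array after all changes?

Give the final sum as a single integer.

Initial sum: 99
Change 1: A[2] -1 -> 8, delta = 9, sum = 108
Change 2: A[2] 8 -> -5, delta = -13, sum = 95

Answer: 95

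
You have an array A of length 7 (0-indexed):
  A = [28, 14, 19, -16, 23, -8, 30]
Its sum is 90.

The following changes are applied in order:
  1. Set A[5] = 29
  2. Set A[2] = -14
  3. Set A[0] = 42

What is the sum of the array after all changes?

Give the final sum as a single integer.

Initial sum: 90
Change 1: A[5] -8 -> 29, delta = 37, sum = 127
Change 2: A[2] 19 -> -14, delta = -33, sum = 94
Change 3: A[0] 28 -> 42, delta = 14, sum = 108

Answer: 108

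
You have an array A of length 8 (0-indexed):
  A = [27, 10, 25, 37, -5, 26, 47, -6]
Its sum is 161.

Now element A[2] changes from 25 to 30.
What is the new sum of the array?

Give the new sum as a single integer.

Answer: 166

Derivation:
Old value at index 2: 25
New value at index 2: 30
Delta = 30 - 25 = 5
New sum = old_sum + delta = 161 + (5) = 166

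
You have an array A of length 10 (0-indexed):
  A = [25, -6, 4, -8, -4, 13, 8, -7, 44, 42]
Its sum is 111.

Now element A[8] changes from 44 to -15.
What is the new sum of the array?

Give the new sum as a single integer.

Answer: 52

Derivation:
Old value at index 8: 44
New value at index 8: -15
Delta = -15 - 44 = -59
New sum = old_sum + delta = 111 + (-59) = 52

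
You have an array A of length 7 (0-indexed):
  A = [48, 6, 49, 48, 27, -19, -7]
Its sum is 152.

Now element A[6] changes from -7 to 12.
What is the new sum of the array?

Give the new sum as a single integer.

Answer: 171

Derivation:
Old value at index 6: -7
New value at index 6: 12
Delta = 12 - -7 = 19
New sum = old_sum + delta = 152 + (19) = 171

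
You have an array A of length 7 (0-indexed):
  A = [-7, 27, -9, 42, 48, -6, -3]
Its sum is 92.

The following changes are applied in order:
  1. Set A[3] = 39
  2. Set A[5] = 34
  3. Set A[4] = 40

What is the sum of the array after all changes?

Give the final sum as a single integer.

Initial sum: 92
Change 1: A[3] 42 -> 39, delta = -3, sum = 89
Change 2: A[5] -6 -> 34, delta = 40, sum = 129
Change 3: A[4] 48 -> 40, delta = -8, sum = 121

Answer: 121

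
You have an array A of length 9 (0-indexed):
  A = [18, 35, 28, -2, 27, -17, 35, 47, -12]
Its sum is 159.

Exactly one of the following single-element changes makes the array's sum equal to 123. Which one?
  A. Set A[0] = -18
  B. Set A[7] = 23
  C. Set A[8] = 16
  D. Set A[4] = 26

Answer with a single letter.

Option A: A[0] 18->-18, delta=-36, new_sum=159+(-36)=123 <-- matches target
Option B: A[7] 47->23, delta=-24, new_sum=159+(-24)=135
Option C: A[8] -12->16, delta=28, new_sum=159+(28)=187
Option D: A[4] 27->26, delta=-1, new_sum=159+(-1)=158

Answer: A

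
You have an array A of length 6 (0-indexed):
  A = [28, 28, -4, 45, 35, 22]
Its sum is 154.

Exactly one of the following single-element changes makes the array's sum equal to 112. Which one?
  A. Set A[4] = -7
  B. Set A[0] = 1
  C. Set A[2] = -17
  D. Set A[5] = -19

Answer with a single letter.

Option A: A[4] 35->-7, delta=-42, new_sum=154+(-42)=112 <-- matches target
Option B: A[0] 28->1, delta=-27, new_sum=154+(-27)=127
Option C: A[2] -4->-17, delta=-13, new_sum=154+(-13)=141
Option D: A[5] 22->-19, delta=-41, new_sum=154+(-41)=113

Answer: A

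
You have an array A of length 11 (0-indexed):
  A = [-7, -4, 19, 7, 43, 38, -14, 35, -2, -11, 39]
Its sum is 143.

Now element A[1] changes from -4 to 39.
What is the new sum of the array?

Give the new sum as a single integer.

Answer: 186

Derivation:
Old value at index 1: -4
New value at index 1: 39
Delta = 39 - -4 = 43
New sum = old_sum + delta = 143 + (43) = 186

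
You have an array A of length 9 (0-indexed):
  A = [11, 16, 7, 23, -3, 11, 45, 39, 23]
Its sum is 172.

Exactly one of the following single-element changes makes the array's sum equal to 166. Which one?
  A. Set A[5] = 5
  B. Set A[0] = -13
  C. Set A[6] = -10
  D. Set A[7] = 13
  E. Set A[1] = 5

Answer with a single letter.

Option A: A[5] 11->5, delta=-6, new_sum=172+(-6)=166 <-- matches target
Option B: A[0] 11->-13, delta=-24, new_sum=172+(-24)=148
Option C: A[6] 45->-10, delta=-55, new_sum=172+(-55)=117
Option D: A[7] 39->13, delta=-26, new_sum=172+(-26)=146
Option E: A[1] 16->5, delta=-11, new_sum=172+(-11)=161

Answer: A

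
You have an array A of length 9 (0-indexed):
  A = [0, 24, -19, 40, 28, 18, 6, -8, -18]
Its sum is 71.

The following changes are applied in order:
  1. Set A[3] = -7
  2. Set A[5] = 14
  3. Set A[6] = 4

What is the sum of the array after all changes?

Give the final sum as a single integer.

Answer: 18

Derivation:
Initial sum: 71
Change 1: A[3] 40 -> -7, delta = -47, sum = 24
Change 2: A[5] 18 -> 14, delta = -4, sum = 20
Change 3: A[6] 6 -> 4, delta = -2, sum = 18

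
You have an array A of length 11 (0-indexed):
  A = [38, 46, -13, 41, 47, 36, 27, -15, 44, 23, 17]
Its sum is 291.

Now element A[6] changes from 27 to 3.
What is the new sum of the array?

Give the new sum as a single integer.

Old value at index 6: 27
New value at index 6: 3
Delta = 3 - 27 = -24
New sum = old_sum + delta = 291 + (-24) = 267

Answer: 267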